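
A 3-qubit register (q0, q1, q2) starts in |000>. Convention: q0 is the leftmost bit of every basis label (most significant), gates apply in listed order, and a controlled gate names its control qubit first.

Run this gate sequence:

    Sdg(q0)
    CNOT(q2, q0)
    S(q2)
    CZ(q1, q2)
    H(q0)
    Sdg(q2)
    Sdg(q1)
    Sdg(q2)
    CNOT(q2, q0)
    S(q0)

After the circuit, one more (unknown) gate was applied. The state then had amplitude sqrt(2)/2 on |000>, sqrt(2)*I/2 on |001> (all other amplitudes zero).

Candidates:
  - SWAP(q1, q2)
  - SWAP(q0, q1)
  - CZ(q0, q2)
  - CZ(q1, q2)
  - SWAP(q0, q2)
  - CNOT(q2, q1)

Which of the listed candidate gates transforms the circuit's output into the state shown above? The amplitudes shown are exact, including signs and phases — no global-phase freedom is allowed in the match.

The applied gate was SWAP(q0, q2).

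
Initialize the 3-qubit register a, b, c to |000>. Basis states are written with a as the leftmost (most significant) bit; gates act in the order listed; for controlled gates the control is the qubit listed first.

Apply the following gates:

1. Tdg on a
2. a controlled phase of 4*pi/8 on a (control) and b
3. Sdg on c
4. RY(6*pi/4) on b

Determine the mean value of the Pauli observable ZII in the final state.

The expectation value of ZII is 1.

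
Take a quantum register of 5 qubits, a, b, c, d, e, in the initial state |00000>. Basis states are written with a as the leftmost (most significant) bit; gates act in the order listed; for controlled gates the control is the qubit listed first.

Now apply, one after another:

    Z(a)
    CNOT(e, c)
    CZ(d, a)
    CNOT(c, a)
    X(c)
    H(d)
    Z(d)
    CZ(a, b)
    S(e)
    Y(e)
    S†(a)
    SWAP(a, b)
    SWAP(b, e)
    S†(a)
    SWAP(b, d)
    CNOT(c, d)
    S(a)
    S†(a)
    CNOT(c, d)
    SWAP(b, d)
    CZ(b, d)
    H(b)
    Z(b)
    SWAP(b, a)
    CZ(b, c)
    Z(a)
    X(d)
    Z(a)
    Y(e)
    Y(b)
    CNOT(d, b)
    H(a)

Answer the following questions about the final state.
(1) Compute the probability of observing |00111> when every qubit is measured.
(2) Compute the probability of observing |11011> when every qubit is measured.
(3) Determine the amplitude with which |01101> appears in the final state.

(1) The probability of measuring |00111> is 1/2. Key observation: gates 15-20 undo each other exactly, leaving only the rest of the circuit to track.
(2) A full measurement returns |11011> with probability 0.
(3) The final state's coefficient on |01101> equals -sqrt(2)*I/2.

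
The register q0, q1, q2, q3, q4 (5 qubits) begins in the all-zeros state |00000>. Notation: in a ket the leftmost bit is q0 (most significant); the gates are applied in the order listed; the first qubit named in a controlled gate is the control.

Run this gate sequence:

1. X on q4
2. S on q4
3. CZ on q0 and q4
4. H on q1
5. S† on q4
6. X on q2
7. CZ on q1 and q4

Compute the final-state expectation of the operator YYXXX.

In the final state, YYXXX has expectation 0.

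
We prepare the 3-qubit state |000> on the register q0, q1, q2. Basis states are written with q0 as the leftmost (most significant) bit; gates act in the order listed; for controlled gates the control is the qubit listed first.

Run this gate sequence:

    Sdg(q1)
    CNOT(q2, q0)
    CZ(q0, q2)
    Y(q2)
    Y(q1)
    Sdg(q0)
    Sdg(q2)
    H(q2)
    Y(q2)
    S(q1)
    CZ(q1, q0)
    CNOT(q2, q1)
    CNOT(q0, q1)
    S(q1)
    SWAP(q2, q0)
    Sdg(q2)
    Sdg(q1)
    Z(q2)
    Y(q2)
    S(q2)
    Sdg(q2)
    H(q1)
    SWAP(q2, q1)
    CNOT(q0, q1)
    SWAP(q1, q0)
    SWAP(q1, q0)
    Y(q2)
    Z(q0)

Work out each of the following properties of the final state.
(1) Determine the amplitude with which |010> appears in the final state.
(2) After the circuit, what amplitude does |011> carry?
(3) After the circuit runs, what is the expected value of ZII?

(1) The final state's coefficient on |010> equals I/2. Key observation: steps 25-26 multiply out to the identity, so the circuit reduces to the remaining gates.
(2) |011> carries amplitude I/2 in the final state.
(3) In the final state, ZII has expectation 0.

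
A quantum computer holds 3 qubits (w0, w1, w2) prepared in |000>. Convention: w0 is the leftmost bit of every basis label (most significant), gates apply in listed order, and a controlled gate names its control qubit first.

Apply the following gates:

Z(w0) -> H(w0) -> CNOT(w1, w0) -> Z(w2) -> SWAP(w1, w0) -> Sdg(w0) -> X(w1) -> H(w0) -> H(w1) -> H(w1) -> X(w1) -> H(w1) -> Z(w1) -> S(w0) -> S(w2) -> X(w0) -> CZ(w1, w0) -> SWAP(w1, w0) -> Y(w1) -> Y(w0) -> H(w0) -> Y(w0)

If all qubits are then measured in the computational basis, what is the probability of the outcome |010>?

The probability of measuring |010> is 1/4. Key observation: steps 10-13 multiply out to the identity, so the circuit reduces to the remaining gates.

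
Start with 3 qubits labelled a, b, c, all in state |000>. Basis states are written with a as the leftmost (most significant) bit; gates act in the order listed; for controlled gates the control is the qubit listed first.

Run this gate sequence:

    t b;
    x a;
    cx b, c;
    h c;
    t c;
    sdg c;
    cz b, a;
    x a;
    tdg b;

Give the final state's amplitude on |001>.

The final state's coefficient on |001> equals -sqrt(2)*exp(3*I*pi/4)/2.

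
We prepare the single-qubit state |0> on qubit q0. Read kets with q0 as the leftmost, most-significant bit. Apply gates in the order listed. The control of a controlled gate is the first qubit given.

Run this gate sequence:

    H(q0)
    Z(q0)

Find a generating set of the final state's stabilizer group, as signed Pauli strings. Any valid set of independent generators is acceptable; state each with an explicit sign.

The final state is stabilized by the group generated by -X; other independent generating sets are equally valid.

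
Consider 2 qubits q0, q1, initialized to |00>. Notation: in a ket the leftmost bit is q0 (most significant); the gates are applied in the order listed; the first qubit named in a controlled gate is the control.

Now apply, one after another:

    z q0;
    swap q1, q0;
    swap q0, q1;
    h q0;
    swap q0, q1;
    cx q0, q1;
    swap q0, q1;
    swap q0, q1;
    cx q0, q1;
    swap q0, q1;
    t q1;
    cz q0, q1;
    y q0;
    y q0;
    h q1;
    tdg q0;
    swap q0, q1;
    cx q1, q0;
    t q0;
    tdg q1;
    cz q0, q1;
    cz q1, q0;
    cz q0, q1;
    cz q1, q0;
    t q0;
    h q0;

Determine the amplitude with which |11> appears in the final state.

The final state's coefficient on |11> equals sqrt(2)*(-1 - I)/4. Key observation: gates 5-10 undo each other exactly, leaving only the rest of the circuit to track.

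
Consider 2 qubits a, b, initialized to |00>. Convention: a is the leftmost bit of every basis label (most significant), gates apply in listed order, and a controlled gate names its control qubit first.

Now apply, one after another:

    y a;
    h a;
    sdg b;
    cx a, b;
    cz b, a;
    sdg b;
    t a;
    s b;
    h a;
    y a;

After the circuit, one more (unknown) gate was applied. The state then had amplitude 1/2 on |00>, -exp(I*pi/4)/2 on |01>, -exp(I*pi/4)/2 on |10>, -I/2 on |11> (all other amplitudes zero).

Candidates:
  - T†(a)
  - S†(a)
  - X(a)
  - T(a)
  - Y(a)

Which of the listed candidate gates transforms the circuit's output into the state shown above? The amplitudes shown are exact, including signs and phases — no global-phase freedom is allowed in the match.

The applied gate was T(a).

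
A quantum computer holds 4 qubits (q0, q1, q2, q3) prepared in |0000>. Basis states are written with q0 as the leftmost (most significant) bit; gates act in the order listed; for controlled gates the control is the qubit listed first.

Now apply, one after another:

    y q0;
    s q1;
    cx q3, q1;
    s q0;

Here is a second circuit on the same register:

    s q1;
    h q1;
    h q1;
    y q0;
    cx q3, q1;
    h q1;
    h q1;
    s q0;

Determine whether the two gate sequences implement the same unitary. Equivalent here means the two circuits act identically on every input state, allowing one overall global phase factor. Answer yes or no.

Yes — the two circuits implement the same unitary up to a global phase.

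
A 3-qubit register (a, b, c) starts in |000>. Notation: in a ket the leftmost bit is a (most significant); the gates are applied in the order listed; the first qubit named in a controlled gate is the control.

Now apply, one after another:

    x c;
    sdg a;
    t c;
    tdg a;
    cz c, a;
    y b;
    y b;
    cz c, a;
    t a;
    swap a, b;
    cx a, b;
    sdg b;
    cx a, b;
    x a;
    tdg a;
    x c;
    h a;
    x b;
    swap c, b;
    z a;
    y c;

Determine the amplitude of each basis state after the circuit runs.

The final amplitudes are -sqrt(2)*I/2 on |000>, -sqrt(2)*I/2 on |100>, and 0 on every other basis state. Key observation: the block from step 4 through step 9 cancels to the identity and can be dropped.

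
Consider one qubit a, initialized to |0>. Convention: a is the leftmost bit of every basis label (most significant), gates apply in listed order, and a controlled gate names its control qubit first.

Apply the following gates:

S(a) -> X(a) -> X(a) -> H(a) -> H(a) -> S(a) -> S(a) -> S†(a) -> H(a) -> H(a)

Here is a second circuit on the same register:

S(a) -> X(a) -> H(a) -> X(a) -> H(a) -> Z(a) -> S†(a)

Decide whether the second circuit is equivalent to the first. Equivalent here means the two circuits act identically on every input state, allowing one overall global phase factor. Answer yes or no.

No — the two circuits implement different unitaries, even allowing a global phase.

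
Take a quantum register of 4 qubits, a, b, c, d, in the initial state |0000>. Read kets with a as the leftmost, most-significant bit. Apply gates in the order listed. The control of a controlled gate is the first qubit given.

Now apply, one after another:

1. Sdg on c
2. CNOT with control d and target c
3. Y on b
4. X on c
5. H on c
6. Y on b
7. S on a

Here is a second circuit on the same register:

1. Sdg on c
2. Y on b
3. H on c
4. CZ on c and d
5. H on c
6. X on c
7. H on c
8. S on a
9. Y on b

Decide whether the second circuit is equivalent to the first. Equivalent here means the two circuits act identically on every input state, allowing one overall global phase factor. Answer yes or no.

Yes: on every input state the two circuits agree up to one overall phase factor.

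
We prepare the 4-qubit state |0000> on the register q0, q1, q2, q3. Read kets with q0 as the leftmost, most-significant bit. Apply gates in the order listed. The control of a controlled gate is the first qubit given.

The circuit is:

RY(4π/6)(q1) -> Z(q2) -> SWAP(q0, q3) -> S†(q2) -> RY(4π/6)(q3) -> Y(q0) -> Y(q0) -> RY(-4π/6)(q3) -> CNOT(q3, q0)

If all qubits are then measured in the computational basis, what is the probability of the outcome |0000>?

A full measurement returns |0000> with probability 1/4. Key observation: steps 5-8 multiply out to the identity, so the circuit reduces to the remaining gates.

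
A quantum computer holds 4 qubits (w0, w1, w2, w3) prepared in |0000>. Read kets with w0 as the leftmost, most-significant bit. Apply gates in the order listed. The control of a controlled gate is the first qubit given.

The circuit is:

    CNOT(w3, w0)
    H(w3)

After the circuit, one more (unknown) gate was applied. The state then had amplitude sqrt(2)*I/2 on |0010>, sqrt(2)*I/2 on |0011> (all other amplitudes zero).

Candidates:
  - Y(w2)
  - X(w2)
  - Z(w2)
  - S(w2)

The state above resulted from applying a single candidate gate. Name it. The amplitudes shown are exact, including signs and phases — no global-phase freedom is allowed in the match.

It was Y(w2) that produced the state shown.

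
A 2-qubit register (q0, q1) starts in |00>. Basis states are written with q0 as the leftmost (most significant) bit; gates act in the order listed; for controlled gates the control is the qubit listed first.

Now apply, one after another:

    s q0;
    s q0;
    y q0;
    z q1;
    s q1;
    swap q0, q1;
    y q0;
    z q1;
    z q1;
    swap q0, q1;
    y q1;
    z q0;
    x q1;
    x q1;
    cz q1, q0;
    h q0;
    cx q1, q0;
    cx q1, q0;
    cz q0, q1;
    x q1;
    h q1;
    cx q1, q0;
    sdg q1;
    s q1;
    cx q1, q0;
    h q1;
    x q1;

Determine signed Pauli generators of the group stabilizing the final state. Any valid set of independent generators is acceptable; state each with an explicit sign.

One valid set of independent stabilizer generators is -XI, +IZ (any independent generating set of the same group is equally correct). Key observation: gates 20-27 undo each other exactly, leaving only the rest of the circuit to track.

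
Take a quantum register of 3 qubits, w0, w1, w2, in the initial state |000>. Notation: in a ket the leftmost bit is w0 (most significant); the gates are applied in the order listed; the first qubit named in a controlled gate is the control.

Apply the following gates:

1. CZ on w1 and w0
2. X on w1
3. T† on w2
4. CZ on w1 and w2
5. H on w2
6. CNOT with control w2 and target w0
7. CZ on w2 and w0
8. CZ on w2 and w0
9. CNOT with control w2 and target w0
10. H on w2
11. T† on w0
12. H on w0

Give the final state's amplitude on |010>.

The final state's coefficient on |010> equals sqrt(2)/2. Key observation: gates 5-10 undo each other exactly, leaving only the rest of the circuit to track.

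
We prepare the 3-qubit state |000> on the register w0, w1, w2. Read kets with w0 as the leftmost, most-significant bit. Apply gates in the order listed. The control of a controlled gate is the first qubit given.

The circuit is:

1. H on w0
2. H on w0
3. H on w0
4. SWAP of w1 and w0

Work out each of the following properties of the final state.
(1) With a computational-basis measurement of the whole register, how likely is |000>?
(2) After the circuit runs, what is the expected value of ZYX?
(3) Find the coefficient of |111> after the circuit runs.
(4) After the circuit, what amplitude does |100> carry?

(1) The probability of measuring |000> is 1/2. Key observation: the block from step 2 through step 3 cancels to the identity and can be dropped.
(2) The expectation value of ZYX is 0.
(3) |111> carries amplitude 0 in the final state.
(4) The final state's coefficient on |100> equals 0.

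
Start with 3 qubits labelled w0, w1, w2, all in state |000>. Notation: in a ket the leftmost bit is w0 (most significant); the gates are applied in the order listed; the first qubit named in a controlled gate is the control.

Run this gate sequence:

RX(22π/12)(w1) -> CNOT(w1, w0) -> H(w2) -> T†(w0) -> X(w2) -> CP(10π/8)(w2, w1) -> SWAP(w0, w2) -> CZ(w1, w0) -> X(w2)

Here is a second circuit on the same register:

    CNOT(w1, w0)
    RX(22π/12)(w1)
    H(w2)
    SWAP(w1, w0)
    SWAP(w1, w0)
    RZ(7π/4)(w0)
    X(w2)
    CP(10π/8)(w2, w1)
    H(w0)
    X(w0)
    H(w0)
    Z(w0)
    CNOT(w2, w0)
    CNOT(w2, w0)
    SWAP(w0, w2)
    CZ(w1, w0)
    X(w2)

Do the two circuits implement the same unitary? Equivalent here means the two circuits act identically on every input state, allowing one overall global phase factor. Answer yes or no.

No: there is an input state on which the two circuits produce genuinely different outputs (not merely differing by a phase).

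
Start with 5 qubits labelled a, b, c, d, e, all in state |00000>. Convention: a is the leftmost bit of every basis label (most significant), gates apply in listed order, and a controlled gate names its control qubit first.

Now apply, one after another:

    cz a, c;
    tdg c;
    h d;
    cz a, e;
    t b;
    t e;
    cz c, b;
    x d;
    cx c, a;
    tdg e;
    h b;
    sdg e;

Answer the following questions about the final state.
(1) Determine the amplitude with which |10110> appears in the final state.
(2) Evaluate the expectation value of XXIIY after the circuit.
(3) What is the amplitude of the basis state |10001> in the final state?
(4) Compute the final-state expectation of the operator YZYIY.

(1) The amplitude on |10110> is 0.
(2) The expectation value of XXIIY is 0.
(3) The final state's coefficient on |10001> equals 0.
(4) The observable YZYIY averages to 0.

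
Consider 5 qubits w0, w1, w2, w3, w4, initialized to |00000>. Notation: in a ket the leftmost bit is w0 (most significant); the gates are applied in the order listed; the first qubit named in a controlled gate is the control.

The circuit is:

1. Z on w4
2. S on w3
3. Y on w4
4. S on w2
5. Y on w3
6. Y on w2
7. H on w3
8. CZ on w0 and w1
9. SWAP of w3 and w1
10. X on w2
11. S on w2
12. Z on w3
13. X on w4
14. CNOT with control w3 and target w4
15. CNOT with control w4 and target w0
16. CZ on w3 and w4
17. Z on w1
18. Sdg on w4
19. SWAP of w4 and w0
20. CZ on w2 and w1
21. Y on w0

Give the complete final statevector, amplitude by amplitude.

The resulting statevector has amplitude sqrt(2)/2 on |10000>, sqrt(2)/2 on |11000>, and 0 on every other basis state.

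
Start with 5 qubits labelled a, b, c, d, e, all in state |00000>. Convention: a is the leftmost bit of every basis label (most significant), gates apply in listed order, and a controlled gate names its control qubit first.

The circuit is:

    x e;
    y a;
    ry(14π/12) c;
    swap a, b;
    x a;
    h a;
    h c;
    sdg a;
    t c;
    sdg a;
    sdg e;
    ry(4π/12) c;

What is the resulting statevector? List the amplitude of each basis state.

The final amplitudes are sqrt(6)*(1 + exp(I*pi/4))/8 on |01001>, sqrt(2)*(1 - 3*exp(I*pi/4))/8 on |01101>, sqrt(6)*(1 + exp(I*pi/4))/8 on |11001>, sqrt(2)*(1 - 3*exp(I*pi/4))/8 on |11101>, and 0 on every other basis state.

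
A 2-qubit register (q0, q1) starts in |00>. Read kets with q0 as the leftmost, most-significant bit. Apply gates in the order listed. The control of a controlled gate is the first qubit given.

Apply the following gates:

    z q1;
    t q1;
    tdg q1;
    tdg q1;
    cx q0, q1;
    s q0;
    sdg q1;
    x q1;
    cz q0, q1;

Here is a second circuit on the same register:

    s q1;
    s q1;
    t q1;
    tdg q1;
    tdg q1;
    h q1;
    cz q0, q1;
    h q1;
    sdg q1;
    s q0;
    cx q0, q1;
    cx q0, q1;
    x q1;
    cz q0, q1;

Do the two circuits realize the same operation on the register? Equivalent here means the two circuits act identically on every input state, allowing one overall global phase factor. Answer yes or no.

Yes, they are equivalent — the unitaries differ by at most a global phase.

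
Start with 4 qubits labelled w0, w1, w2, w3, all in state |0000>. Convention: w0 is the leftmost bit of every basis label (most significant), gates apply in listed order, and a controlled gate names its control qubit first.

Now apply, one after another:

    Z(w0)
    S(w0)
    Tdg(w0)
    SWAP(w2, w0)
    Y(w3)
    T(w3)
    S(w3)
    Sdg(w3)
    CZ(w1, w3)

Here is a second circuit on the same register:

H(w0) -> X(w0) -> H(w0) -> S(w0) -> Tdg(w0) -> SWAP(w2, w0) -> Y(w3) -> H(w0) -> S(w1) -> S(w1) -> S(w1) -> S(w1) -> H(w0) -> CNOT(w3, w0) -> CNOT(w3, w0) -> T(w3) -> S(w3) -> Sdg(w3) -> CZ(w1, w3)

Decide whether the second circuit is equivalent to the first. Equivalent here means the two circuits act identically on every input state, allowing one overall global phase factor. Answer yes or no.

Yes — the two circuits implement the same unitary up to a global phase.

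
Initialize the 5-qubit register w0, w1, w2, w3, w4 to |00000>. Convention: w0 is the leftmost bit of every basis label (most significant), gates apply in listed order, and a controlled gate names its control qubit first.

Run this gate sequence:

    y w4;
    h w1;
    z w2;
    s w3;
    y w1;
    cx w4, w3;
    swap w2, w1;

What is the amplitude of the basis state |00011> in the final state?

The final state's coefficient on |00011> equals sqrt(2)/2.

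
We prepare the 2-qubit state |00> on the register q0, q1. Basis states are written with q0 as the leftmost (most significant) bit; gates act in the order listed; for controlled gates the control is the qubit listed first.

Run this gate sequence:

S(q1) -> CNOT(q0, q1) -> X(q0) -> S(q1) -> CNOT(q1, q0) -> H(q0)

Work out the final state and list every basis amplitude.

The final amplitudes are sqrt(2)/2 on |00>, 0 on |01>, -sqrt(2)/2 on |10>, 0 on |11>.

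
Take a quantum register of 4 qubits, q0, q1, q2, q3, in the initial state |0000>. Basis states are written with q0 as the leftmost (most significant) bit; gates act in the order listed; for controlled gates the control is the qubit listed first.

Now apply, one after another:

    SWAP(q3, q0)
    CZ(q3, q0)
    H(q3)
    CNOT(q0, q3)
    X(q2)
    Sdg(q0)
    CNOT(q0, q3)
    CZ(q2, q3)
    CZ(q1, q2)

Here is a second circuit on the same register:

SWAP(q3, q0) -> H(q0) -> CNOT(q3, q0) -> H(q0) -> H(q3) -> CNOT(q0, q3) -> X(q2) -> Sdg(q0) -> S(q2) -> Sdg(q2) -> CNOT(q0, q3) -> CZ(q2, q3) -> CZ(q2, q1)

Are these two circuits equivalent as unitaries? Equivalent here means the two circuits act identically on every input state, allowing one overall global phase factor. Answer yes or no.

Yes, they are equivalent — the unitaries differ by at most a global phase.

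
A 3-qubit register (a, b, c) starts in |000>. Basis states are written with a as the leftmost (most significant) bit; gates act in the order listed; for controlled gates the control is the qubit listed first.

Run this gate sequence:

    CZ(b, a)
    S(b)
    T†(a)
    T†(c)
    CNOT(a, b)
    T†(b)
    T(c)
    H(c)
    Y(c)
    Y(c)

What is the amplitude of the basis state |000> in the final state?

The final state's coefficient on |000> equals sqrt(2)/2.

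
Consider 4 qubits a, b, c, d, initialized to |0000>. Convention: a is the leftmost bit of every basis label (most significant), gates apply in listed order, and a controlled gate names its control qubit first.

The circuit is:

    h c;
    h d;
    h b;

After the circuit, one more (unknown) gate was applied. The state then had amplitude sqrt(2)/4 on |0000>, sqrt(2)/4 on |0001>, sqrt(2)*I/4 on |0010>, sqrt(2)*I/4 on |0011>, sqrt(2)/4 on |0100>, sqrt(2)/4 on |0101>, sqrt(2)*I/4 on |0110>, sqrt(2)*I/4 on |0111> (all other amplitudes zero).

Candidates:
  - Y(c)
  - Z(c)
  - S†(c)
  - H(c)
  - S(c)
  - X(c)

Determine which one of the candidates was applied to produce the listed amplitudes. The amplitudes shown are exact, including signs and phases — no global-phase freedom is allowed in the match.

It was S(c) that produced the state shown.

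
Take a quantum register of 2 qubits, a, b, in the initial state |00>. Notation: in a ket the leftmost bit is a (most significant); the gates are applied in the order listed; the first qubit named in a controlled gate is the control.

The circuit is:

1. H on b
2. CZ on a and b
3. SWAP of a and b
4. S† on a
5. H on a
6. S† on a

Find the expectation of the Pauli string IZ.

The expectation value of IZ is 1.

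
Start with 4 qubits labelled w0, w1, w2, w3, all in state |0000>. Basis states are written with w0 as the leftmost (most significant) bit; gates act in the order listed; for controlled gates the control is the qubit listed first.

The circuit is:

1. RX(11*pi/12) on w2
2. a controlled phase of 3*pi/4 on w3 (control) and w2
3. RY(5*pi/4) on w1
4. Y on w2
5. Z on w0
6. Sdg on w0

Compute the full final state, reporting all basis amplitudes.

After the circuit, the state carries amplitude -sqrt(2)/8 + 1/4 + sqrt(6)/8 on |0000>, I*(-sqrt(6) - sqrt(2) + 2*sqrt(3))/8 on |0010>, -sqrt(3)/4 - sqrt(6)/8 - sqrt(2)/8 on |0100>, I*(-sqrt(6) + sqrt(2) + 2)/8 on |0110>, and 0 on every other basis state.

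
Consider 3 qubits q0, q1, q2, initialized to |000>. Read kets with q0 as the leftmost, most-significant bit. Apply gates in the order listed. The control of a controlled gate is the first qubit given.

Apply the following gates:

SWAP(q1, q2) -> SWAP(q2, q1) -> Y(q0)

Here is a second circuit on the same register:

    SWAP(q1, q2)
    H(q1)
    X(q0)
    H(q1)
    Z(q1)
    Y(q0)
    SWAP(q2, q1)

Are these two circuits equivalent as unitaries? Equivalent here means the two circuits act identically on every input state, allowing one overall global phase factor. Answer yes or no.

No, they are not equivalent — no single phase factor reconciles the two unitaries.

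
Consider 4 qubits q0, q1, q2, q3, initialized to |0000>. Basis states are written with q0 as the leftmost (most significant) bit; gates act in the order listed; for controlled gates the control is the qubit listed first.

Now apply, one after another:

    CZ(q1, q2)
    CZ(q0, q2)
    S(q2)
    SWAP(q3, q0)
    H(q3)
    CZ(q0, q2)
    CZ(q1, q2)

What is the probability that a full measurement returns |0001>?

A full measurement returns |0001> with probability 1/2.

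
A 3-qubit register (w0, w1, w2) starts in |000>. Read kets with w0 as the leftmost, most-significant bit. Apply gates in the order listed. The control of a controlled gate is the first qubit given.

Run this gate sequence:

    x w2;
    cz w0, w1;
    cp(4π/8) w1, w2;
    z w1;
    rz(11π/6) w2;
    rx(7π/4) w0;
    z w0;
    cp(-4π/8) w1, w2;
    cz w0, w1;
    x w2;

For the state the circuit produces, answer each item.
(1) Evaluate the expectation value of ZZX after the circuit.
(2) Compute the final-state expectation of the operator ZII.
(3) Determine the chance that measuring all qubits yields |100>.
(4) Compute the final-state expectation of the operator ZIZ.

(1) The expectation value of ZZX is 0.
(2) The observable ZII averages to sqrt(2)/2.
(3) A full measurement returns |100> with probability 1/2 - sqrt(2)/4.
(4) The observable ZIZ averages to sqrt(2)/2.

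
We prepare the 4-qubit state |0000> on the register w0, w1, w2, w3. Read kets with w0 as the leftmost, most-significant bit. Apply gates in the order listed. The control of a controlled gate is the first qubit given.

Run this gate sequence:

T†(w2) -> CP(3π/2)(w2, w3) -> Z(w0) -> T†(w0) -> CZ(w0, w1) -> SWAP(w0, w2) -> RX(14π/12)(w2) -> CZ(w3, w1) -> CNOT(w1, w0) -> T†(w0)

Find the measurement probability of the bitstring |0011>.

The probability of measuring |0011> is 0.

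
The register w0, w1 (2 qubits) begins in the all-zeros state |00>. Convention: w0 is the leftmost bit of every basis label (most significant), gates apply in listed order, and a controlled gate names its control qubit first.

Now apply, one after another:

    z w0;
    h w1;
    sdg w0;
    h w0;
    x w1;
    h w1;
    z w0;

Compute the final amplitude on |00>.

|00> carries amplitude sqrt(2)/2 in the final state.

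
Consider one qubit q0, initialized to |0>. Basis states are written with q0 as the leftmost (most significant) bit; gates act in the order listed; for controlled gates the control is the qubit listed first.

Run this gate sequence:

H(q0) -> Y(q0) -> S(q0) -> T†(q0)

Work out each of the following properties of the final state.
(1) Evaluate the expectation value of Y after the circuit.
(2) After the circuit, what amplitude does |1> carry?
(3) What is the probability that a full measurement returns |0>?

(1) In the final state, Y has expectation -sqrt(2)/2.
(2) |1> carries amplitude sqrt(2)*exp(3*I*pi/4)/2 in the final state.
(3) A full measurement returns |0> with probability 1/2.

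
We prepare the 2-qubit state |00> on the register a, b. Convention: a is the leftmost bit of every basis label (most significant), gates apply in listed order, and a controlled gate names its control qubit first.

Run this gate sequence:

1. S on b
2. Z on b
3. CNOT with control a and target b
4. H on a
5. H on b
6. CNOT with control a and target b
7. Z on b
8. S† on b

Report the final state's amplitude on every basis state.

After the circuit, the state carries amplitude 1/2 on |00>, I/2 on |01>, 1/2 on |10>, I/2 on |11>.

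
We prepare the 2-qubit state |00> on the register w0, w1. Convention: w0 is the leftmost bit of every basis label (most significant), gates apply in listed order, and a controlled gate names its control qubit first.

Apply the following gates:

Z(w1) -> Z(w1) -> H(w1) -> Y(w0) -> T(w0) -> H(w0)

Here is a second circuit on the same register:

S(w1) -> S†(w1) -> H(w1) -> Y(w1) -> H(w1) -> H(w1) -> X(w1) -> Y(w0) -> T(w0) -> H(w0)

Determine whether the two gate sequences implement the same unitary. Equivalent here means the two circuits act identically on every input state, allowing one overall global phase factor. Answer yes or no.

No — the two circuits implement different unitaries, even allowing a global phase.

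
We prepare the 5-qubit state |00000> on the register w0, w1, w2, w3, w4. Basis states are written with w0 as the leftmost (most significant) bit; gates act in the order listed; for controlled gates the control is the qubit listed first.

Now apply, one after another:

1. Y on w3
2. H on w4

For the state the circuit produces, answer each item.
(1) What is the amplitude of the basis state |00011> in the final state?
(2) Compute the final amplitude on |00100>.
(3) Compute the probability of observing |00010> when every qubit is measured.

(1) The final state's coefficient on |00011> equals sqrt(2)*I/2.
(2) The amplitude on |00100> is 0.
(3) The probability of measuring |00010> is 1/2.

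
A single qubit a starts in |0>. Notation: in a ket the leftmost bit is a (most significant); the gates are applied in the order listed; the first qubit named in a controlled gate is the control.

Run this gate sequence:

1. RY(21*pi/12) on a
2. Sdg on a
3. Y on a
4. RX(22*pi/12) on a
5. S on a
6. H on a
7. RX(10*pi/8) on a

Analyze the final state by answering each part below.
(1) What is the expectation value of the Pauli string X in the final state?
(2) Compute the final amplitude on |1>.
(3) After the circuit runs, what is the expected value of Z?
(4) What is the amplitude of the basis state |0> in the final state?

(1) In the final state, X has expectation -sqrt(6)/4 - sqrt(2)/4.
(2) The amplitude on |1> is (1 - I)*(-2*sqrt(3) - sqrt(2)*I + sqrt(6)*I)/8.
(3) The observable Z averages to -1/4 + sqrt(3)/4.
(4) The final state's coefficient on |0> equals (1 - I)*(sqrt(2) + sqrt(6) - 2*I)/8.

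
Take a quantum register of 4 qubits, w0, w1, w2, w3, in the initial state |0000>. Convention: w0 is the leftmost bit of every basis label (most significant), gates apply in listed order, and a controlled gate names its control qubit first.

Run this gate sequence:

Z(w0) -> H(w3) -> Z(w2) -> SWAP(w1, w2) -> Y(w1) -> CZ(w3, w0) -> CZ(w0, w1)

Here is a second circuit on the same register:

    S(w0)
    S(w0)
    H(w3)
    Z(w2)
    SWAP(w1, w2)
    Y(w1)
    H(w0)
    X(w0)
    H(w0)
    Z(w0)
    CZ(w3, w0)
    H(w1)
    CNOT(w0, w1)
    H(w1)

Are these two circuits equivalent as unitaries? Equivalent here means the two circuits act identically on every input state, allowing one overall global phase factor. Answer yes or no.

Yes: on every input state the two circuits agree up to one overall phase factor.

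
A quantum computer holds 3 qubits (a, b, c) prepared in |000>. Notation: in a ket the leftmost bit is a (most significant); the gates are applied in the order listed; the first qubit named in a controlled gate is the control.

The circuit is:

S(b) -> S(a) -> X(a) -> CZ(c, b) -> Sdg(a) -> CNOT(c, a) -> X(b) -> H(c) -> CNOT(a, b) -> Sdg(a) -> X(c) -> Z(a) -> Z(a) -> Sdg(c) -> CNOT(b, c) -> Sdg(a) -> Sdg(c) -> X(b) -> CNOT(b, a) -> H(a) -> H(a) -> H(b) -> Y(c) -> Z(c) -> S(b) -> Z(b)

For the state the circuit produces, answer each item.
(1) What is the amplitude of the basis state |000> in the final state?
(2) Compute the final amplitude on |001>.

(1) The amplitude on |000> is -1/2.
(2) The final state's coefficient on |001> equals 1/2.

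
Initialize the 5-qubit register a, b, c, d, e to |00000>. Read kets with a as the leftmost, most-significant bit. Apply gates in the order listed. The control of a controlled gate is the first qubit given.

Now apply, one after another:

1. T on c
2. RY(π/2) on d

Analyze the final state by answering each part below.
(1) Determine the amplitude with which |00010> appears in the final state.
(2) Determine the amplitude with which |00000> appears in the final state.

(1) The amplitude on |00010> is sqrt(2)/2.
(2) The final state's coefficient on |00000> equals sqrt(2)/2.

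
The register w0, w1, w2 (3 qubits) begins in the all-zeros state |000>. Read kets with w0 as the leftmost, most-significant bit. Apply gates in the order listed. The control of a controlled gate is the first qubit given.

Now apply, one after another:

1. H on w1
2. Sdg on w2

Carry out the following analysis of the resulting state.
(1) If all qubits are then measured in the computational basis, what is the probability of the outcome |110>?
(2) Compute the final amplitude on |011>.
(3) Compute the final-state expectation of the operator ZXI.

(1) Outcome |110> occurs with probability 0.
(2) |011> carries amplitude 0 in the final state.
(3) In the final state, ZXI has expectation 1.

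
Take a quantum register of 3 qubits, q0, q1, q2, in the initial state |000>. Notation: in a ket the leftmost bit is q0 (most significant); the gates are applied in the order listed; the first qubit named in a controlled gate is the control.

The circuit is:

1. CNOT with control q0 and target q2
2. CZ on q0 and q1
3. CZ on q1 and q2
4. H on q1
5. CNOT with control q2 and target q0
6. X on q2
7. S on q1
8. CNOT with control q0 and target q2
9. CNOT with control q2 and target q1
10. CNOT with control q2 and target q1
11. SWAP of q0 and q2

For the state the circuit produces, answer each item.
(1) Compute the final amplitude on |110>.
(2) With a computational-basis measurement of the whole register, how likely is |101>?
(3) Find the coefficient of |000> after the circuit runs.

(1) |110> carries amplitude sqrt(2)*I/2 in the final state. Key observation: the block from step 9 through step 10 cancels to the identity and can be dropped.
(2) Outcome |101> occurs with probability 0.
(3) The amplitude on |000> is 0.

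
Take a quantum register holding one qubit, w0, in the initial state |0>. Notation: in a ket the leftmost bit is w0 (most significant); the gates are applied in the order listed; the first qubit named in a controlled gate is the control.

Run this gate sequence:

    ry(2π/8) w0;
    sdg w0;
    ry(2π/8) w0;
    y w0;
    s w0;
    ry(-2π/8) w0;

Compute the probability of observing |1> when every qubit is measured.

The probability of measuring |1> is sqrt(2)/8 + 1/4.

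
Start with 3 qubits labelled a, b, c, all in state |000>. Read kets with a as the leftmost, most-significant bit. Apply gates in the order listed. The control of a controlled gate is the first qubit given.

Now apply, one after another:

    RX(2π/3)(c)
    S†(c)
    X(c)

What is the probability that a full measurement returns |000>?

The probability of measuring |000> is 3/4.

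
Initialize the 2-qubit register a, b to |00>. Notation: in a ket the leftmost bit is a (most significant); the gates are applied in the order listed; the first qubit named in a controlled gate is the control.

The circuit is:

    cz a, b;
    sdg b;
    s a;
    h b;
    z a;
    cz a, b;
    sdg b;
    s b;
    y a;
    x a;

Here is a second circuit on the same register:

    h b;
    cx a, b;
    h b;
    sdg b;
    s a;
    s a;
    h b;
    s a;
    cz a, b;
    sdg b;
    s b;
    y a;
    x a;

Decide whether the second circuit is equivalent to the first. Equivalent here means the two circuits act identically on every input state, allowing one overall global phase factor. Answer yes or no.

Yes, they are equivalent — the unitaries differ by at most a global phase.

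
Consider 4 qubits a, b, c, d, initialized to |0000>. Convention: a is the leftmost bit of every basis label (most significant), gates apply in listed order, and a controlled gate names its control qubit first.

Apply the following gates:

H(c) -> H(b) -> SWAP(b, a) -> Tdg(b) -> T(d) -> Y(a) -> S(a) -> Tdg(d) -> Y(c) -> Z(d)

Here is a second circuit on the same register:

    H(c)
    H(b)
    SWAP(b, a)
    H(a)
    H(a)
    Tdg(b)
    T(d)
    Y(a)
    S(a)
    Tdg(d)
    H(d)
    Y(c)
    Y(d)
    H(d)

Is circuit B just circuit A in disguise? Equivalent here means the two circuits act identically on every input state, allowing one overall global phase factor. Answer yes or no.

No — the two circuits implement different unitaries, even allowing a global phase.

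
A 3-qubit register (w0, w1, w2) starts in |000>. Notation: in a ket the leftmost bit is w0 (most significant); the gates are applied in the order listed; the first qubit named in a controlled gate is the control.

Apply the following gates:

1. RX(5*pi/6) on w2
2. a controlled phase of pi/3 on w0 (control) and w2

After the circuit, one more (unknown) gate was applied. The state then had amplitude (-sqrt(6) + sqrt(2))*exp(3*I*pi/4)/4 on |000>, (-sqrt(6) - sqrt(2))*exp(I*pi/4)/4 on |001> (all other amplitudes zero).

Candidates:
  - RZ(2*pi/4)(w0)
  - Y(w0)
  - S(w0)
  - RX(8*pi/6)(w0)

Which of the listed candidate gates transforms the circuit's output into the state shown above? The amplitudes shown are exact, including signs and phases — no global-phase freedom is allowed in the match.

The unique candidate consistent with the amplitudes is RZ(2*pi/4)(w0).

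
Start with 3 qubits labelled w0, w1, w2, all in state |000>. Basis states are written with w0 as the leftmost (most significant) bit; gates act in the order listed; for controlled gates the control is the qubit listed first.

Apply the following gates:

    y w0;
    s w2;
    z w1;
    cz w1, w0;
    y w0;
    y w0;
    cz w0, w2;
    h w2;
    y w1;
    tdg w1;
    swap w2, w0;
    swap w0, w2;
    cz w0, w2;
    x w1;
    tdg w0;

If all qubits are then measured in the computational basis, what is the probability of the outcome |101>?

The probability of measuring |101> is 1/2.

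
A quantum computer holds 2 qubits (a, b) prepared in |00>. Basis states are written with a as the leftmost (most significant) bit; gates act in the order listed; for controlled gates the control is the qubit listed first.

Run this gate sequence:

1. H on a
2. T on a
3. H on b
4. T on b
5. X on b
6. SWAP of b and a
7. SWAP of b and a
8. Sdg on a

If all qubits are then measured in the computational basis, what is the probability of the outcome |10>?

A full measurement returns |10> with probability 1/4. Key observation: the block from step 6 through step 7 cancels to the identity and can be dropped.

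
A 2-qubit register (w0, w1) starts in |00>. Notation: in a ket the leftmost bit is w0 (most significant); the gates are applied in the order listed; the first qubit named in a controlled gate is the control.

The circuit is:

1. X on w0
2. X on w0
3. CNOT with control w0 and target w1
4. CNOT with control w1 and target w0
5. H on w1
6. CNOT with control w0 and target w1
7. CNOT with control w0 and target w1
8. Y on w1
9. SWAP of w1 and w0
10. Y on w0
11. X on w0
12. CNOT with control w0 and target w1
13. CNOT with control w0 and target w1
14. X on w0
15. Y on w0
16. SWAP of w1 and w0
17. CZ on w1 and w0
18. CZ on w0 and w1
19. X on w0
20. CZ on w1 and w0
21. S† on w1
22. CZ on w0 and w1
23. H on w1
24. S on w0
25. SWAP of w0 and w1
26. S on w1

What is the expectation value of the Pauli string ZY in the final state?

The observable ZY averages to 0. Key observation: the block from step 9 through step 16 cancels to the identity and can be dropped.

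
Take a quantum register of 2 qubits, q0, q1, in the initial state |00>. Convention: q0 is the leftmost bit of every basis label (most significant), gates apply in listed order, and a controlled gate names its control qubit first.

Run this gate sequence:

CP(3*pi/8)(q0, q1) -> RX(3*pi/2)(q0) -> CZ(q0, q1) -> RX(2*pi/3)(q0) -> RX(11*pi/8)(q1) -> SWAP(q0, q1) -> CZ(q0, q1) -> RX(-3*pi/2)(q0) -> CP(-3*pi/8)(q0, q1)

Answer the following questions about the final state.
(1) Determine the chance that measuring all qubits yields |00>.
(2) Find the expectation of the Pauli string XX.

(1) Outcome |00> occurs with probability sqrt(3*sqrt(2) + 6)/16 + sqrt(3)/8 + sqrt(sqrt(2) + 2)/8 + 1/4.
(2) The observable XX averages to -sqrt(sqrt(2) + 2)/8 - sqrt(2 - sqrt(2))/8 - sqrt(2)/16 + 1/4.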